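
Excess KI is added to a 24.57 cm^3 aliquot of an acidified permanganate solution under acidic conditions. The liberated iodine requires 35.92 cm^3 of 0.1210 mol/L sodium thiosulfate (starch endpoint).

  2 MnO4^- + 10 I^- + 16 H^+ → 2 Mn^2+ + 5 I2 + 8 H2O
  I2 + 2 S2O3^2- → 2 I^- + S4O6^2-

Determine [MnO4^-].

n(S2O3^2-) = 0.03592 × 0.1210 = 4.346 × 10^-3 mol
n(I2) = n(S2O3^2-)/2 = 2.173 × 10^-3 mol
From the 2:5 ratio, n(MnO4^-) in the aliquot = 2/5 × 2.173 × 10^-3 = 8.693 × 10^-4 mol
[MnO4^-] = 8.693 × 10^-4 / 0.02457 = 0.03538 mol/L

0.03538 mol/L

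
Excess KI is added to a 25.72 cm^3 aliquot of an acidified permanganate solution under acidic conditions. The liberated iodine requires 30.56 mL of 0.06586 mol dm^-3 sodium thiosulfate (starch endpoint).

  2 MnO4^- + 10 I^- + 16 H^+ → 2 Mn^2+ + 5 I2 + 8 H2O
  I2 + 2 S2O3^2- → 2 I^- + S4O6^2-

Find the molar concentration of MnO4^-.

0.01565 mol/L

n(S2O3^2-) = 0.03056 × 0.06586 = 2.013 × 10^-3 mol
n(I2) = n(S2O3^2-)/2 = 1.006 × 10^-3 mol
From the 2:5 ratio, n(MnO4^-) in the aliquot = 2/5 × 1.006 × 10^-3 = 4.025 × 10^-4 mol
[MnO4^-] = 4.025 × 10^-4 / 0.02572 = 0.01565 mol/L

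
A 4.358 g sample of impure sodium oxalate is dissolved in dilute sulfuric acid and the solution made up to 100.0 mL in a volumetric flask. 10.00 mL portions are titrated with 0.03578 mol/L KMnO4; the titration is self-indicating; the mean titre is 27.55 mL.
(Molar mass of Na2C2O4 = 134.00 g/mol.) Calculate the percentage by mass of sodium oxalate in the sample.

2 MnO4^- + 5 C2O4^2- + 16 H^+ → 2 Mn^2+ + 10 CO2 + 8 H2O
n(KMnO4) per titration = 0.02755 × 0.03578 = 9.857 × 10^-4 mol
From the 5:2 ratio, n(Na2C2O4) in each aliquot = 5/2 × 9.857 × 10^-4 = 2.464 × 10^-3 mol
n(Na2C2O4) in the whole flask = 2.464 × 10^-3 × 100.0/10.00 = 0.02464 mol
mass of Na2C2O4 = 0.02464 × 134.00 = 3.302 g
% Na2C2O4 = 3.302 / 4.358 × 100 = 75.77 %

75.77 %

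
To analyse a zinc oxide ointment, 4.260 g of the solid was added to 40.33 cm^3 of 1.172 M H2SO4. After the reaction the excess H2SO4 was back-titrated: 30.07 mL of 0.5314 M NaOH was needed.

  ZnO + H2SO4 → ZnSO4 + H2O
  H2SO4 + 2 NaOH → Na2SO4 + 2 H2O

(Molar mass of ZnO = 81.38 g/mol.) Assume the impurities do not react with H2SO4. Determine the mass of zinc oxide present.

n(H2SO4) added = 0.04033 × 1.172 = 0.04727 mol
n(NaOH) used in back-titration = 0.03007 × 0.5314 = 0.01598 mol
From the 1:2 ratio, n(H2SO4) left over = 1/2 × 0.01598 = 7.990 × 10^-3 mol
n(H2SO4) consumed by analyte = 0.04727 − 7.990 × 10^-3 = 0.03928 mol
n(ZnO) = 0.03928 mol (1:1 ratio)
mass of ZnO = 0.03928 × 81.38 = 3.196 g

3.196 g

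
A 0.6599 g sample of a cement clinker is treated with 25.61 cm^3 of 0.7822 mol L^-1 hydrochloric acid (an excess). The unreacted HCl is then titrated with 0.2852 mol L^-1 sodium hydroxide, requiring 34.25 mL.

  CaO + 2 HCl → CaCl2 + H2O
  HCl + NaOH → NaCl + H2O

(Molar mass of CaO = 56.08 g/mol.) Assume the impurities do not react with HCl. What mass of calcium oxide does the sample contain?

n(HCl) added = 0.02561 × 0.7822 = 0.02003 mol
n(NaOH) used in back-titration = 0.03425 × 0.2852 = 9.768 × 10^-3 mol
n(HCl) left over = 9.768 × 10^-3 mol (1:1 ratio)
n(HCl) consumed by analyte = 0.02003 − 9.768 × 10^-3 = 0.01026 mol
From the 1:2 ratio, n(CaO) = 1/2 × 0.01026 = 5.132 × 10^-3 mol
mass of CaO = 5.132 × 10^-3 × 56.08 = 0.2878 g

0.2878 g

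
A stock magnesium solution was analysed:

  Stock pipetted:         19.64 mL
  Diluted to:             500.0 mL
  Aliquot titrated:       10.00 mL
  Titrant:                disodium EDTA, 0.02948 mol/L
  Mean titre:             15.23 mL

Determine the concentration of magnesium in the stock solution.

Mg^2+ + EDTA^4- → [Mg(EDTA)]^2-
n(EDTA) = 0.01523 × 0.02948 = 4.490 × 10^-4 mol
n(Mg2+) in the aliquot = 4.490 × 10^-4 mol (1:1 ratio)
[Mg2+]_dilute = 4.490 × 10^-4 / 0.01000 = 0.04490 mol/L
Dilution factor = 500.0 / 19.64 = 25.46
[Mg2+]_stock = 0.04490 × 25.46 = 1.143 mol/L

1.143 mol/L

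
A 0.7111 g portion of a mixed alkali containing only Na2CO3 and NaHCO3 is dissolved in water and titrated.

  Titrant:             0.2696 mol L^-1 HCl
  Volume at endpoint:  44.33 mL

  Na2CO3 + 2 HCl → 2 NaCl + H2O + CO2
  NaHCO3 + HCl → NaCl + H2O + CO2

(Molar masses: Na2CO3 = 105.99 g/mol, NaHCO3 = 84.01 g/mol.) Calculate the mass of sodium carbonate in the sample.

0.5005 g

n(HCl) = 0.04433 × 0.2696 = 0.01195 mol
Let x = n(Na2CO3), y = n(NaHCO3).
Titrant: 2x + 1y = 0.01195;  mass: 105.99x + 84.01y = 0.7111
Solving, x = 4.722 × 10^-3 mol, y = 2.506 × 10^-3 mol
mass of Na2CO3 = 4.722 × 10^-3 × 105.99 = 0.5005 g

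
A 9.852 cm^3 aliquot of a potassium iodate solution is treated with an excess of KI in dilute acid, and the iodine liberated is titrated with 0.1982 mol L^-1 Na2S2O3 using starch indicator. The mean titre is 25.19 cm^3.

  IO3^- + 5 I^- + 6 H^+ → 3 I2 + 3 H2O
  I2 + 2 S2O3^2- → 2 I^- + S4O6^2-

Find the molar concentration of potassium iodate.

0.08446 mol/L

n(S2O3^2-) = 0.02519 × 0.1982 = 4.993 × 10^-3 mol
n(I2) = n(S2O3^2-)/2 = 2.496 × 10^-3 mol
From the 1:3 ratio, n(IO3^-) in the aliquot = 1/3 × 2.496 × 10^-3 = 8.321 × 10^-4 mol
[IO3^-] = 8.321 × 10^-4 / 0.009852 = 0.08446 mol/L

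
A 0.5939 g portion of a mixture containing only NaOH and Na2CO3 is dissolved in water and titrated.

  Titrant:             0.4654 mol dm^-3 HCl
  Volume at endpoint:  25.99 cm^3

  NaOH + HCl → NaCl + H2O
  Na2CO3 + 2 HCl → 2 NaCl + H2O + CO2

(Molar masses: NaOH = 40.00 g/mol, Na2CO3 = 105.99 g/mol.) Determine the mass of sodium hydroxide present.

n(HCl) = 0.02599 × 0.4654 = 0.01210 mol
Let x = n(NaOH), y = n(Na2CO3).
Titrant: 1x + 2y = 0.01210;  mass: 40.00x + 105.99y = 0.5939
Solving, x = 3.626 × 10^-3 mol, y = 4.235 × 10^-3 mol
mass of NaOH = 3.626 × 10^-3 × 40.00 = 0.1450 g

0.1450 g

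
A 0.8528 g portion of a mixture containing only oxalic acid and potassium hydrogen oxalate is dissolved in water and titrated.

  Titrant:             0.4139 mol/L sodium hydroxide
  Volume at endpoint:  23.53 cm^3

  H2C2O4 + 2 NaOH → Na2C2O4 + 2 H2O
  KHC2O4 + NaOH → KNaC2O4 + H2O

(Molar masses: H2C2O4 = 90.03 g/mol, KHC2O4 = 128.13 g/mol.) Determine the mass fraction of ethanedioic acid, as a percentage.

25.09 %

n(NaOH) = 0.02353 × 0.4139 = 9.739 × 10^-3 mol
Let x = n(H2C2O4), y = n(KHC2O4).
Titrant: 2x + 1y = 9.739 × 10^-3;  mass: 90.03x + 128.13y = 0.8528
Solving, x = 2.377 × 10^-3 mol, y = 4.986 × 10^-3 mol
mass of H2C2O4 = 2.377 × 10^-3 × 90.03 = 0.2140 g
% H2C2O4 = 0.2140 / 0.8528 × 100 = 25.09 %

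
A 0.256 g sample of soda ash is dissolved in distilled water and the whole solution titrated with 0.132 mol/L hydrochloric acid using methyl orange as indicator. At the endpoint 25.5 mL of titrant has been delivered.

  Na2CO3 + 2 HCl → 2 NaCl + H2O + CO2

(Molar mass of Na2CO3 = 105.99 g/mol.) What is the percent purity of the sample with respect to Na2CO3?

n(HCl) = 0.0255 L × 0.132 mol/L = 3.37 × 10^-3 mol
From the 1:2 ratio, n(Na2CO3) = 1/2 × 3.37 × 10^-3 = 1.68 × 10^-3 mol
mass of Na2CO3 = 1.68 × 10^-3 × 105.99 g/mol = 0.178 g
% Na2CO3 = 0.178 / 0.256 × 100 = 69.7 %

69.7 %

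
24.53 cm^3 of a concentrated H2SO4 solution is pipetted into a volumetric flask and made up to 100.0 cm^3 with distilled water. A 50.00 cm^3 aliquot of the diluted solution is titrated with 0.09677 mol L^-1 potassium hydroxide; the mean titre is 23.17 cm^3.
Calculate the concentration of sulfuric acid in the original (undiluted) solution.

H2SO4 + 2 KOH → K2SO4 + 2 H2O
n(KOH) = 0.02317 × 0.09677 = 2.242 × 10^-3 mol
From the 1:2 ratio, n(H2SO4) in the aliquot = 1/2 × 2.242 × 10^-3 = 1.121 × 10^-3 mol
[H2SO4]_dilute = 1.121 × 10^-3 / 0.05000 = 0.02242 mol/L
Dilution factor = 100.0 / 24.53 = 4.077
[H2SO4]_stock = 0.02242 × 4.077 = 0.09140 mol/L

0.09140 mol/L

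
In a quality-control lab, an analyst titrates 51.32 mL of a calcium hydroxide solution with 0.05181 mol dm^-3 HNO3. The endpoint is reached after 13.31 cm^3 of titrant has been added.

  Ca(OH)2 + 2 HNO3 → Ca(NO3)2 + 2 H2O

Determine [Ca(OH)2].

n(HNO3) = 0.01331 L × 0.05181 mol/L = 6.896 × 10^-4 mol
From the 1:2 mole ratio, n(Ca(OH)2) = 1/2 × 6.896 × 10^-4 = 3.448 × 10^-4 mol
[Ca(OH)2] = 3.448 × 10^-4 mol / 0.05132 L = 0.006719 mol/L

0.006719 mol/L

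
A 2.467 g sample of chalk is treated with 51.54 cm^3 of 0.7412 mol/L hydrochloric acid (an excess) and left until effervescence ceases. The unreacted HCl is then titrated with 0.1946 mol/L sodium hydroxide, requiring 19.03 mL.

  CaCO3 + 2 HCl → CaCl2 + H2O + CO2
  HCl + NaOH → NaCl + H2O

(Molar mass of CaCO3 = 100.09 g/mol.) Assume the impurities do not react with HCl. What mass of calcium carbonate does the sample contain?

1.726 g

n(HCl) added = 0.05154 × 0.7412 = 0.03820 mol
n(NaOH) used in back-titration = 0.01903 × 0.1946 = 3.703 × 10^-3 mol
n(HCl) left over = 3.703 × 10^-3 mol (1:1 ratio)
n(HCl) consumed by analyte = 0.03820 − 3.703 × 10^-3 = 0.03450 mol
From the 1:2 ratio, n(CaCO3) = 1/2 × 0.03450 = 0.01725 mol
mass of CaCO3 = 0.01725 × 100.09 = 1.726 g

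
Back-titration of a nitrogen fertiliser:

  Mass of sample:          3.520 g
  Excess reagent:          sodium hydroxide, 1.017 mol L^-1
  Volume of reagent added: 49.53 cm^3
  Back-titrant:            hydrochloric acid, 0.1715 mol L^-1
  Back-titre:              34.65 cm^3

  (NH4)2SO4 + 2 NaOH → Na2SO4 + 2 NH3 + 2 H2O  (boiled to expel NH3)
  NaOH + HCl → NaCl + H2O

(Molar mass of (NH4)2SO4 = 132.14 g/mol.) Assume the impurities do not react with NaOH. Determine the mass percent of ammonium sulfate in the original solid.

83.39 %

n(NaOH) added = 0.04953 × 1.017 = 0.05037 mol
n(HCl) used in back-titration = 0.03465 × 0.1715 = 5.942 × 10^-3 mol
n(NaOH) left over = 5.942 × 10^-3 mol (1:1 ratio)
n(NaOH) consumed by analyte = 0.05037 − 5.942 × 10^-3 = 0.04443 mol
From the 1:2 ratio, n((NH4)2SO4) = 1/2 × 0.04443 = 0.02221 mol
mass of (NH4)2SO4 = 0.02221 × 132.14 = 2.935 g
% (NH4)2SO4 = 2.935 / 3.520 × 100 = 83.39 %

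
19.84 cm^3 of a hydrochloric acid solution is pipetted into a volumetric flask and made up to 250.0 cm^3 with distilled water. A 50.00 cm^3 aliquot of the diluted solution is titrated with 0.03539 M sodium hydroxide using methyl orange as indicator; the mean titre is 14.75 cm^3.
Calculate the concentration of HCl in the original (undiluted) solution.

HCl + NaOH → NaCl + H2O
n(NaOH) = 0.01475 × 0.03539 = 5.220 × 10^-4 mol
n(HCl) in the aliquot = 5.220 × 10^-4 mol (1:1 ratio)
[HCl]_dilute = 5.220 × 10^-4 / 0.05000 = 0.01044 mol/L
Dilution factor = 250.0 / 19.84 = 12.60
[HCl]_stock = 0.01044 × 12.60 = 0.1316 mol/L

0.1316 M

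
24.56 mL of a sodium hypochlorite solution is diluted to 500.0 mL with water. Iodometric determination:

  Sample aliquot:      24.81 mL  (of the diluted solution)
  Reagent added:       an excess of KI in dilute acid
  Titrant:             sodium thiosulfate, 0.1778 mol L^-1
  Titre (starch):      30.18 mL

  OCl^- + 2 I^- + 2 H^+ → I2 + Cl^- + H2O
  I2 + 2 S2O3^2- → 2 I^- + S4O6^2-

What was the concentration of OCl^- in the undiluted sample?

2.202 mol/L

n(S2O3^2-) = 0.03018 × 0.1778 = 5.366 × 10^-3 mol
n(I2) = n(S2O3^2-)/2 = 2.683 × 10^-3 mol
n(OCl^-) in the aliquot = 2.683 × 10^-3 mol (1:1 ratio)
[OCl^-]_dilute = 2.683 × 10^-3 / 0.02481 = 0.1081 mol/L
[OCl^-]_original = 0.1081 × 500.0/24.56 = 2.202 mol/L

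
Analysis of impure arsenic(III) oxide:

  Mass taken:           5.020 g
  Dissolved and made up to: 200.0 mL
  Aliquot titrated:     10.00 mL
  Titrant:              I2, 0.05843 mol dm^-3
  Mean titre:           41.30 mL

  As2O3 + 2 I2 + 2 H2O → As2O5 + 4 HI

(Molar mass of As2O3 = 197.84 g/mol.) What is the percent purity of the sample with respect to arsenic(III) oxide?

n(I2) per titration = 0.04130 × 0.05843 = 2.413 × 10^-3 mol
From the 1:2 ratio, n(As2O3) in each aliquot = 1/2 × 2.413 × 10^-3 = 1.207 × 10^-3 mol
n(As2O3) in the whole flask = 1.207 × 10^-3 × 200.0/10.00 = 0.02413 mol
mass of As2O3 = 0.02413 × 197.84 = 4.774 g
% As2O3 = 4.774 / 5.020 × 100 = 95.10 %

95.10 %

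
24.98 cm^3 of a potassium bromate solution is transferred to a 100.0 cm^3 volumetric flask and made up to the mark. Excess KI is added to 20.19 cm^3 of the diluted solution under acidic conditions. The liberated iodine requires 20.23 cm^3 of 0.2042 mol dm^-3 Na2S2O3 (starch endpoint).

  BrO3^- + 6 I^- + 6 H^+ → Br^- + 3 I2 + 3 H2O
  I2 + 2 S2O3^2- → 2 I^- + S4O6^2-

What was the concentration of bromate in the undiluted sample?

n(S2O3^2-) = 0.02023 × 0.2042 = 4.131 × 10^-3 mol
n(I2) = n(S2O3^2-)/2 = 2.065 × 10^-3 mol
From the 1:3 ratio, n(BrO3^-) in the aliquot = 1/3 × 2.065 × 10^-3 = 6.885 × 10^-4 mol
[BrO3^-]_dilute = 6.885 × 10^-4 / 0.02019 = 0.03410 mol/L
[BrO3^-]_original = 0.03410 × 100.0/24.98 = 0.1365 mol/L

0.1365 mol/L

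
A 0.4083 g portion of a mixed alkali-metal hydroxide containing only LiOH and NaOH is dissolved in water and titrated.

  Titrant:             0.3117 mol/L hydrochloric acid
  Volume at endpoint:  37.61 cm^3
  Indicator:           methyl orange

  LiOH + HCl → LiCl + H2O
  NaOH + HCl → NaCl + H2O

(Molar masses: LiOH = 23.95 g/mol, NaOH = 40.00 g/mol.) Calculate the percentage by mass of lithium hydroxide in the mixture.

n(HCl) = 0.03761 × 0.3117 = 0.01172 mol
Let x = n(LiOH), y = n(NaOH).
Titrant: 1x + 1y = 0.01172;  mass: 23.95x + 40.00y = 0.4083
Solving, x = 3.777 × 10^-3 mol, y = 7.946 × 10^-3 mol
mass of LiOH = 3.777 × 10^-3 × 23.95 = 0.09046 g
% LiOH = 0.09046 / 0.4083 × 100 = 22.16 %

22.16 %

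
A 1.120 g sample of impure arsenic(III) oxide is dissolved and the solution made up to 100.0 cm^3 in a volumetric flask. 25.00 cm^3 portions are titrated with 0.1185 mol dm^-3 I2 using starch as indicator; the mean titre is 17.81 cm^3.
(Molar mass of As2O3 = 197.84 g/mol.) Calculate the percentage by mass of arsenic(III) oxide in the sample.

74.56 %

As2O3 + 2 I2 + 2 H2O → As2O5 + 4 HI
n(I2) per titration = 0.01781 × 0.1185 = 2.110 × 10^-3 mol
From the 1:2 ratio, n(As2O3) in each aliquot = 1/2 × 2.110 × 10^-3 = 1.055 × 10^-3 mol
n(As2O3) in the whole flask = 1.055 × 10^-3 × 100.0/25.00 = 4.221 × 10^-3 mol
mass of As2O3 = 4.221 × 10^-3 × 197.84 = 0.8351 g
% As2O3 = 0.8351 / 1.120 × 100 = 74.56 %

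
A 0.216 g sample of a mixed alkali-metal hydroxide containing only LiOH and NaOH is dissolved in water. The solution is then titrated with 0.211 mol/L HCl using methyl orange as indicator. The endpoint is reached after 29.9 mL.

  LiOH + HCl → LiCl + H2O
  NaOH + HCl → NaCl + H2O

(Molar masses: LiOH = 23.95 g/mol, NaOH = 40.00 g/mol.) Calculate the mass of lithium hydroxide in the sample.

0.0543 g

n(HCl) = 0.0299 × 0.211 = 6.31 × 10^-3 mol
Let x = n(LiOH), y = n(NaOH).
Titrant: 1x + 1y = 6.31 × 10^-3;  mass: 23.95x + 40.00y = 0.216
Solving, x = 2.27 × 10^-3 mol, y = 4.04 × 10^-3 mol
mass of LiOH = 2.27 × 10^-3 × 23.95 = 0.0543 g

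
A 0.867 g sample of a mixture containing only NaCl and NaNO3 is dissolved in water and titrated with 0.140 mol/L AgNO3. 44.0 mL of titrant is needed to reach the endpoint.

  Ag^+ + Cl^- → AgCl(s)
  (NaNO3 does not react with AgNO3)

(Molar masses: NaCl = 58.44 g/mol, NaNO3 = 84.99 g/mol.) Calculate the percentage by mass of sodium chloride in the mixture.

n(AgNO3) = 0.0440 × 0.140 = 6.16 × 10^-3 mol
Let x = n(NaCl), y = n(NaNO3).
Titrant: 1x = 6.16 × 10^-3;  mass: 58.44x + 84.99y = 0.867
Solving, x = 6.16 × 10^-3 mol, y = 5.97 × 10^-3 mol
mass of NaCl = 6.16 × 10^-3 × 58.44 = 0.360 g
% NaCl = 0.360 / 0.867 × 100 = 41.5 %

41.5 %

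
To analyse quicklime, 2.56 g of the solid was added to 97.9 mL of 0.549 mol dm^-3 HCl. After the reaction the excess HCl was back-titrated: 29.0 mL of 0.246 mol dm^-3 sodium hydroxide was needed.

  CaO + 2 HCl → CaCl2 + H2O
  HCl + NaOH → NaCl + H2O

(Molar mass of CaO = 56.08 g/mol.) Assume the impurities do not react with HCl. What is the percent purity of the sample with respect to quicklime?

n(HCl) added = 0.0979 × 0.549 = 0.0537 mol
n(NaOH) used in back-titration = 0.0290 × 0.246 = 7.13 × 10^-3 mol
n(HCl) left over = 7.13 × 10^-3 mol (1:1 ratio)
n(HCl) consumed by analyte = 0.0537 − 7.13 × 10^-3 = 0.0466 mol
From the 1:2 ratio, n(CaO) = 1/2 × 0.0466 = 0.0233 mol
mass of CaO = 0.0233 × 56.08 = 1.31 g
% CaO = 1.31 / 2.56 × 100 = 51.1 %

51.1 %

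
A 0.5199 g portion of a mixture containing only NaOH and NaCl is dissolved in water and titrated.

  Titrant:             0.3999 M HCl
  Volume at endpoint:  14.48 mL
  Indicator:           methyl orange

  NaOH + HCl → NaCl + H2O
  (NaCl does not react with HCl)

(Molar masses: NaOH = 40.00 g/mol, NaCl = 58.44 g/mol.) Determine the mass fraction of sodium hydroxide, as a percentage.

44.55 %

n(HCl) = 0.01448 × 0.3999 = 5.791 × 10^-3 mol
Let x = n(NaOH), y = n(NaCl).
Titrant: 1x = 5.791 × 10^-3;  mass: 40.00x + 58.44y = 0.5199
Solving, x = 5.791 × 10^-3 mol, y = 4.933 × 10^-3 mol
mass of NaOH = 5.791 × 10^-3 × 40.00 = 0.2316 g
% NaOH = 0.2316 / 0.5199 × 100 = 44.55 %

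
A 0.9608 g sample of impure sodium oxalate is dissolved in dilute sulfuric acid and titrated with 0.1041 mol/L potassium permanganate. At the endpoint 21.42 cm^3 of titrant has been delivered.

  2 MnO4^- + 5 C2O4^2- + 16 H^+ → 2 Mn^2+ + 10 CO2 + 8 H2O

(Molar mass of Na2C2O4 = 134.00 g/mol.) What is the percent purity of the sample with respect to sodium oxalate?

77.75 %

n(KMnO4) = 0.02142 L × 0.1041 mol/L = 2.230 × 10^-3 mol
From the 5:2 ratio, n(Na2C2O4) = 5/2 × 2.230 × 10^-3 = 5.575 × 10^-3 mol
mass of Na2C2O4 = 5.575 × 10^-3 × 134.00 g/mol = 0.7470 g
% Na2C2O4 = 0.7470 / 0.9608 × 100 = 77.75 %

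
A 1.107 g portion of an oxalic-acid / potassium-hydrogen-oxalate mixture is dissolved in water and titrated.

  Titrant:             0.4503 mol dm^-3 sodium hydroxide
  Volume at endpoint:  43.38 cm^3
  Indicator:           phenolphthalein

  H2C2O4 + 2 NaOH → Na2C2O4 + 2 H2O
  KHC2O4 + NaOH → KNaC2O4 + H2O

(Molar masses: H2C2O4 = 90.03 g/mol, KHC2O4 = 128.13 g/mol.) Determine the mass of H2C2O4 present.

0.7560 g

n(NaOH) = 0.04338 × 0.4503 = 0.01953 mol
Let x = n(H2C2O4), y = n(KHC2O4).
Titrant: 2x + 1y = 0.01953;  mass: 90.03x + 128.13y = 1.107
Solving, x = 8.397 × 10^-3 mol, y = 2.739 × 10^-3 mol
mass of H2C2O4 = 8.397 × 10^-3 × 90.03 = 0.7560 g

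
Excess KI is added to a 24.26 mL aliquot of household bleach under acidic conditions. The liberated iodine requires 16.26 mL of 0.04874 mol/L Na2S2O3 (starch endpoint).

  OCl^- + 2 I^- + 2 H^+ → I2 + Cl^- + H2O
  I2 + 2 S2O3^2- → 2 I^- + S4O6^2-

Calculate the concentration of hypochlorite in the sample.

0.01633 mol/L

n(S2O3^2-) = 0.01626 × 0.04874 = 7.925 × 10^-4 mol
n(I2) = n(S2O3^2-)/2 = 3.963 × 10^-4 mol
n(OCl^-) in the aliquot = 3.963 × 10^-4 mol (1:1 ratio)
[OCl^-] = 3.963 × 10^-4 / 0.02426 = 0.01633 mol/L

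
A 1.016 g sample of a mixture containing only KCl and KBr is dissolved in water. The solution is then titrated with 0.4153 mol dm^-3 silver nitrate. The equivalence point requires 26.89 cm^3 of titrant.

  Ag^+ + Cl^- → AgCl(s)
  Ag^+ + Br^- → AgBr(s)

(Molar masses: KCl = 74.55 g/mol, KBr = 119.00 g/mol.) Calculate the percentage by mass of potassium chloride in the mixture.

n(AgNO3) = 0.02689 × 0.4153 = 0.01117 mol
Let x = n(KCl), y = n(KBr).
Titrant: 1x + 1y = 0.01117;  mass: 74.55x + 119.00y = 1.016
Solving, x = 7.040 × 10^-3 mol, y = 4.128 × 10^-3 mol
mass of KCl = 7.040 × 10^-3 × 74.55 = 0.5248 g
% KCl = 0.5248 / 1.016 × 100 = 51.66 %

51.66 %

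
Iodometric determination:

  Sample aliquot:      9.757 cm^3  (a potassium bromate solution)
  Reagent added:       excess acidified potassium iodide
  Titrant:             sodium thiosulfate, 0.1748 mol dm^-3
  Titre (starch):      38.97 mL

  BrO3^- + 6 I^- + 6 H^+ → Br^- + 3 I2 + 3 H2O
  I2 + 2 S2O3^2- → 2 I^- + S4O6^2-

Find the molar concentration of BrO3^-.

n(S2O3^2-) = 0.03897 × 0.1748 = 6.812 × 10^-3 mol
n(I2) = n(S2O3^2-)/2 = 3.406 × 10^-3 mol
From the 1:3 ratio, n(BrO3^-) in the aliquot = 1/3 × 3.406 × 10^-3 = 1.135 × 10^-3 mol
[BrO3^-] = 1.135 × 10^-3 / 0.009757 = 0.1164 mol/L

0.1164 mol/L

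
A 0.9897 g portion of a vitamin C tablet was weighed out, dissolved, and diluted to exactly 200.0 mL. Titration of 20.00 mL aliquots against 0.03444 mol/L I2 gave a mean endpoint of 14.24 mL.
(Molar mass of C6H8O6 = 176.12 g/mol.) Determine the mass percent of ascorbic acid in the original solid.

C6H8O6 + I2 → C6H6O6 + 2 HI
n(I2) per titration = 0.01424 × 0.03444 = 4.904 × 10^-4 mol
n(C6H8O6) in each aliquot = 4.904 × 10^-4 mol (1:1 ratio)
n(C6H8O6) in the whole flask = 4.904 × 10^-4 × 200.0/20.00 = 4.904 × 10^-3 mol
mass of C6H8O6 = 4.904 × 10^-3 × 176.12 = 0.8637 g
% C6H8O6 = 0.8637 / 0.9897 × 100 = 87.27 %

87.27 %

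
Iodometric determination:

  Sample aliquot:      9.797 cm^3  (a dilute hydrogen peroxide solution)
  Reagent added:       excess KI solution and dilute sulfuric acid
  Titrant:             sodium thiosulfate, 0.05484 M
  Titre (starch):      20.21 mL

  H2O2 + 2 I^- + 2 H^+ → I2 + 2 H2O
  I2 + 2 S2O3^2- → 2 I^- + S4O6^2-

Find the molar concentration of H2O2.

n(S2O3^2-) = 0.02021 × 0.05484 = 1.108 × 10^-3 mol
n(I2) = n(S2O3^2-)/2 = 5.542 × 10^-4 mol
n(H2O2) in the aliquot = 5.542 × 10^-4 mol (1:1 ratio)
[H2O2] = 5.542 × 10^-4 / 0.009797 = 0.05656 mol/L

0.05656 M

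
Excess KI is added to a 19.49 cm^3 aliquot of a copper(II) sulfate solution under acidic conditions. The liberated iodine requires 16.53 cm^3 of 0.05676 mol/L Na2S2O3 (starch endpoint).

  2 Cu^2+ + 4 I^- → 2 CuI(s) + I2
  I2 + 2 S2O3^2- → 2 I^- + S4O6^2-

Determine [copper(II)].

0.04814 mol/L

n(S2O3^2-) = 0.01653 × 0.05676 = 9.382 × 10^-4 mol
n(I2) = n(S2O3^2-)/2 = 4.691 × 10^-4 mol
From the 2:1 ratio, n(Cu2+) in the aliquot = 2/1 × 4.691 × 10^-4 = 9.382 × 10^-4 mol
[Cu2+] = 9.382 × 10^-4 / 0.01949 = 0.04814 mol/L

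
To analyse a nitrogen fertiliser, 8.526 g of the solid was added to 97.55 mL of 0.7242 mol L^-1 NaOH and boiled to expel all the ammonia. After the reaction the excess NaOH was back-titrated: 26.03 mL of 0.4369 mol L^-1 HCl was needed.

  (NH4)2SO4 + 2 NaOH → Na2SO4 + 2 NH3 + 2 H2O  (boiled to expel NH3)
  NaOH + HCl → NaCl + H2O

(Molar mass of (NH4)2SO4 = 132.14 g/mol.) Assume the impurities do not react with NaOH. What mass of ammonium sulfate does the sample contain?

n(NaOH) added = 0.09755 × 0.7242 = 0.07065 mol
n(HCl) used in back-titration = 0.02603 × 0.4369 = 0.01137 mol
n(NaOH) left over = 0.01137 mol (1:1 ratio)
n(NaOH) consumed by analyte = 0.07065 − 0.01137 = 0.05927 mol
From the 1:2 ratio, n((NH4)2SO4) = 1/2 × 0.05927 = 0.02964 mol
mass of (NH4)2SO4 = 0.02964 × 132.14 = 3.916 g

3.916 g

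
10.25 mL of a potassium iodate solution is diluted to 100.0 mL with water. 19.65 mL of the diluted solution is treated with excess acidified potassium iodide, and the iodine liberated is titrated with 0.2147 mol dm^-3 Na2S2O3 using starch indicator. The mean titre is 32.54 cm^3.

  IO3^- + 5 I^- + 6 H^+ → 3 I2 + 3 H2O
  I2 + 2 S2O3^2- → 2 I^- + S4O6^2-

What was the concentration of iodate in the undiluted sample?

n(S2O3^2-) = 0.03254 × 0.2147 = 6.986 × 10^-3 mol
n(I2) = n(S2O3^2-)/2 = 3.493 × 10^-3 mol
From the 1:3 ratio, n(IO3^-) in the aliquot = 1/3 × 3.493 × 10^-3 = 1.164 × 10^-3 mol
[IO3^-]_dilute = 1.164 × 10^-3 / 0.01965 = 0.05926 mol/L
[IO3^-]_original = 0.05926 × 100.0/10.25 = 0.5781 mol/L

0.5781 mol/L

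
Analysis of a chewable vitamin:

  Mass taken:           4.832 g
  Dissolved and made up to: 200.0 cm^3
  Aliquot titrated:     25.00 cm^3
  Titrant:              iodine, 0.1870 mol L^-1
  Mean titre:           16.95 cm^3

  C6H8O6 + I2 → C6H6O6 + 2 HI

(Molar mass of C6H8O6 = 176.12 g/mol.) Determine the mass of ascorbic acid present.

n(I2) per titration = 0.01695 × 0.1870 = 3.170 × 10^-3 mol
n(C6H8O6) in each aliquot = 3.170 × 10^-3 mol (1:1 ratio)
n(C6H8O6) in the whole flask = 3.170 × 10^-3 × 200.0/25.00 = 0.02536 mol
mass of C6H8O6 = 0.02536 × 176.12 = 4.466 g

4.466 g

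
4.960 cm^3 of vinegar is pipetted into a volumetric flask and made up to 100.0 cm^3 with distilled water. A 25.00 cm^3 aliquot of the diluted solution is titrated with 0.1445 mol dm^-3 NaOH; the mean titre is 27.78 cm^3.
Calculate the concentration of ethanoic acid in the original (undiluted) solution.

3.237 mol/L

CH3COOH + NaOH → CH3COONa + H2O
n(NaOH) = 0.02778 × 0.1445 = 4.014 × 10^-3 mol
n(CH3COOH) in the aliquot = 4.014 × 10^-3 mol (1:1 ratio)
[CH3COOH]_dilute = 4.014 × 10^-3 / 0.02500 = 0.1606 mol/L
Dilution factor = 100.0 / 4.960 = 20.16
[CH3COOH]_stock = 0.1606 × 20.16 = 3.237 mol/L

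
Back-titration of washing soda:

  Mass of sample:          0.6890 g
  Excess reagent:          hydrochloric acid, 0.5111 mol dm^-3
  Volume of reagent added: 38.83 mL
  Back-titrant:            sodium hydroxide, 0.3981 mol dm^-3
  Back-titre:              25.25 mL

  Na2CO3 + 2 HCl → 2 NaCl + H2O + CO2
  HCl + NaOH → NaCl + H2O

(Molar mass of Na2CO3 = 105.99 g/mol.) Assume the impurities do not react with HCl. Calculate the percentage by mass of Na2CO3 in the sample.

n(HCl) added = 0.03883 × 0.5111 = 0.01985 mol
n(NaOH) used in back-titration = 0.02525 × 0.3981 = 0.01005 mol
n(HCl) left over = 0.01005 mol (1:1 ratio)
n(HCl) consumed by analyte = 0.01985 − 0.01005 = 9.794 × 10^-3 mol
From the 1:2 ratio, n(Na2CO3) = 1/2 × 9.794 × 10^-3 = 4.897 × 10^-3 mol
mass of Na2CO3 = 4.897 × 10^-3 × 105.99 = 0.5190 g
% Na2CO3 = 0.5190 / 0.6890 × 100 = 75.33 %

75.33 %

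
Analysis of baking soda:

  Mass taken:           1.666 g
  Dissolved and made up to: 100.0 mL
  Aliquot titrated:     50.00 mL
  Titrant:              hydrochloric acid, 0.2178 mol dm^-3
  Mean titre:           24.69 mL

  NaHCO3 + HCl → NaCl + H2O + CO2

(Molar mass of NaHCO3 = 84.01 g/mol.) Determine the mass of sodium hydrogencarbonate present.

n(HCl) per titration = 0.02469 × 0.2178 = 5.377 × 10^-3 mol
n(NaHCO3) in each aliquot = 5.377 × 10^-3 mol (1:1 ratio)
n(NaHCO3) in the whole flask = 5.377 × 10^-3 × 100.0/50.00 = 0.01075 mol
mass of NaHCO3 = 0.01075 × 84.01 = 0.9035 g

0.9035 g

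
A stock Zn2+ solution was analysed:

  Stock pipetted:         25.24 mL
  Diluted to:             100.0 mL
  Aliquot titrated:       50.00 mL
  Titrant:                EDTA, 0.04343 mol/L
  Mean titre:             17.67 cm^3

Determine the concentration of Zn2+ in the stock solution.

0.06081 mol/L

Zn^2+ + EDTA^4- → [Zn(EDTA)]^2-
n(EDTA) = 0.01767 × 0.04343 = 7.674 × 10^-4 mol
n(Zn2+) in the aliquot = 7.674 × 10^-4 mol (1:1 ratio)
[Zn2+]_dilute = 7.674 × 10^-4 / 0.05000 = 0.01535 mol/L
Dilution factor = 100.0 / 25.24 = 3.962
[Zn2+]_stock = 0.01535 × 3.962 = 0.06081 mol/L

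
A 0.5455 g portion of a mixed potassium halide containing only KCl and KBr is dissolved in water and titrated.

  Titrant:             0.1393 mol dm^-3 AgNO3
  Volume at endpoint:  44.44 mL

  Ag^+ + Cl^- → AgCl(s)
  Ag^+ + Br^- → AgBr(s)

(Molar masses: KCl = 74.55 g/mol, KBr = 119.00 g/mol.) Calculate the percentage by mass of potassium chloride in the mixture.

n(AgNO3) = 0.04444 × 0.1393 = 6.190 × 10^-3 mol
Let x = n(KCl), y = n(KBr).
Titrant: 1x + 1y = 6.190 × 10^-3;  mass: 74.55x + 119.00y = 0.5455
Solving, x = 4.301 × 10^-3 mol, y = 1.890 × 10^-3 mol
mass of KCl = 4.301 × 10^-3 × 74.55 = 0.3206 g
% KCl = 0.3206 / 0.5455 × 100 = 58.78 %

58.78 %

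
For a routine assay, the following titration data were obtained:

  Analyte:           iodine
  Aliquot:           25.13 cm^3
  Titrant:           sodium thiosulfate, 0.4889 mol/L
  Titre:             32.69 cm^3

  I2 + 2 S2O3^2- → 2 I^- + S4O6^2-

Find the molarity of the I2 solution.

n(Na2S2O3) = 0.03269 L × 0.4889 mol/L = 0.01598 mol
From the 1:2 mole ratio, n(I2) = 1/2 × 0.01598 = 7.991 × 10^-3 mol
[I2] = 7.991 × 10^-3 mol / 0.02513 L = 0.3180 mol/L

0.3180 mol/L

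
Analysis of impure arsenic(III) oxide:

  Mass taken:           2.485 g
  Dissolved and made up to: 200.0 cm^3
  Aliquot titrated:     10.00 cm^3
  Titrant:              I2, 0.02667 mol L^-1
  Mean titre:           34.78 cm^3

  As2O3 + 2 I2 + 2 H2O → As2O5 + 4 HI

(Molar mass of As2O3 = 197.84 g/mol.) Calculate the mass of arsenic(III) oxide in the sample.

1.835 g

n(I2) per titration = 0.03478 × 0.02667 = 9.276 × 10^-4 mol
From the 1:2 ratio, n(As2O3) in each aliquot = 1/2 × 9.276 × 10^-4 = 4.638 × 10^-4 mol
n(As2O3) in the whole flask = 4.638 × 10^-4 × 200.0/10.00 = 9.276 × 10^-3 mol
mass of As2O3 = 9.276 × 10^-3 × 197.84 = 1.835 g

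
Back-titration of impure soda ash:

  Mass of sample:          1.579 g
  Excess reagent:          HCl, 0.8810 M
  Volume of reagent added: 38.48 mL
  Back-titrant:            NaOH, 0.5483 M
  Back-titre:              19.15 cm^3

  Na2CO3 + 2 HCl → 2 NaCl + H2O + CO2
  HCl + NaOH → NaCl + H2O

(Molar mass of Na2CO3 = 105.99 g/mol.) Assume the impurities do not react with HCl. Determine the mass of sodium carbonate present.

n(HCl) added = 0.03848 × 0.8810 = 0.03390 mol
n(NaOH) used in back-titration = 0.01915 × 0.5483 = 0.01050 mol
n(HCl) left over = 0.01050 mol (1:1 ratio)
n(HCl) consumed by analyte = 0.03390 − 0.01050 = 0.02340 mol
From the 1:2 ratio, n(Na2CO3) = 1/2 × 0.02340 = 0.01170 mol
mass of Na2CO3 = 0.01170 × 105.99 = 1.240 g

1.240 g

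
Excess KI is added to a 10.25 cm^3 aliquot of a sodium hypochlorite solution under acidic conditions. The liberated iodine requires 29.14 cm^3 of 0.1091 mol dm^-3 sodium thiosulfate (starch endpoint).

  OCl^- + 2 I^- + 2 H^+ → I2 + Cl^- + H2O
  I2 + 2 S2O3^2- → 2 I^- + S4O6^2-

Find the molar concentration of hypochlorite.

0.1551 mol/L

n(S2O3^2-) = 0.02914 × 0.1091 = 3.179 × 10^-3 mol
n(I2) = n(S2O3^2-)/2 = 1.590 × 10^-3 mol
n(OCl^-) in the aliquot = 1.590 × 10^-3 mol (1:1 ratio)
[OCl^-] = 1.590 × 10^-3 / 0.01025 = 0.1551 mol/L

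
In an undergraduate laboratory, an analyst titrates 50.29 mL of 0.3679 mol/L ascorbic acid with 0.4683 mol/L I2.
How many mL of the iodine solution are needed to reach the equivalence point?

39.51 mL

C6H8O6 + I2 → C6H6O6 + 2 HI
n(C6H8O6) = 0.05029 L × 0.3679 mol/L = 0.01850 mol
n(I2) = 0.01850 mol (1:1 stoichiometry)
V(I2) = 0.01850 mol / 0.4683 mol/L = 0.03951 L = 39.51 mL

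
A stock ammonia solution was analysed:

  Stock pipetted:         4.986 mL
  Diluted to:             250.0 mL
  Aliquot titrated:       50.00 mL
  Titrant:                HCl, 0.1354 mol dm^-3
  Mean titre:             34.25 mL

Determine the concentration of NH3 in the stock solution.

4.650 mol/L

NH3 + HCl → NH4Cl
n(HCl) = 0.03425 × 0.1354 = 4.637 × 10^-3 mol
n(NH3) in the aliquot = 4.637 × 10^-3 mol (1:1 ratio)
[NH3]_dilute = 4.637 × 10^-3 / 0.05000 = 0.09275 mol/L
Dilution factor = 250.0 / 4.986 = 50.14
[NH3]_stock = 0.09275 × 50.14 = 4.650 mol/L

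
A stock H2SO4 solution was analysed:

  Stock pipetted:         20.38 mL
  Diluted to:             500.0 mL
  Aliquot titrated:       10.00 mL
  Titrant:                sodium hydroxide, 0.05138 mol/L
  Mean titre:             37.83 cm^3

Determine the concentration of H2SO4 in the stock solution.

H2SO4 + 2 NaOH → Na2SO4 + 2 H2O
n(NaOH) = 0.03783 × 0.05138 = 1.944 × 10^-3 mol
From the 1:2 ratio, n(H2SO4) in the aliquot = 1/2 × 1.944 × 10^-3 = 9.719 × 10^-4 mol
[H2SO4]_dilute = 9.719 × 10^-4 / 0.01000 = 0.09719 mol/L
Dilution factor = 500.0 / 20.38 = 24.53
[H2SO4]_stock = 0.09719 × 24.53 = 2.384 mol/L

2.384 mol/L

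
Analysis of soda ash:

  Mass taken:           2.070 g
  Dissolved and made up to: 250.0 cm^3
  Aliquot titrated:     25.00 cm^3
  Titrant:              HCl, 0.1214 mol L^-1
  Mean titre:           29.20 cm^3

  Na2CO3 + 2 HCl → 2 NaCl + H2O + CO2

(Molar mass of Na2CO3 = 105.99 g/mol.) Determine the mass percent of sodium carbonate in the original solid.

90.75 %

n(HCl) per titration = 0.02920 × 0.1214 = 3.545 × 10^-3 mol
From the 1:2 ratio, n(Na2CO3) in each aliquot = 1/2 × 3.545 × 10^-3 = 1.772 × 10^-3 mol
n(Na2CO3) in the whole flask = 1.772 × 10^-3 × 250.0/25.00 = 0.01772 mol
mass of Na2CO3 = 0.01772 × 105.99 = 1.879 g
% Na2CO3 = 1.879 / 2.070 × 100 = 90.75 %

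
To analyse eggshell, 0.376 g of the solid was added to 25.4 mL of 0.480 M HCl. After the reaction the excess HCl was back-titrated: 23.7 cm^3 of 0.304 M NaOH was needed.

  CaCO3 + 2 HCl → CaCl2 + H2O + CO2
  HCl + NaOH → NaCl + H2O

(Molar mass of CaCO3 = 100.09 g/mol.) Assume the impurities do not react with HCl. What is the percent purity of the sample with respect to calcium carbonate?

n(HCl) added = 0.0254 × 0.480 = 0.0122 mol
n(NaOH) used in back-titration = 0.0237 × 0.304 = 7.20 × 10^-3 mol
n(HCl) left over = 7.20 × 10^-3 mol (1:1 ratio)
n(HCl) consumed by analyte = 0.0122 − 7.20 × 10^-3 = 4.99 × 10^-3 mol
From the 1:2 ratio, n(CaCO3) = 1/2 × 4.99 × 10^-3 = 2.49 × 10^-3 mol
mass of CaCO3 = 2.49 × 10^-3 × 100.09 = 0.250 g
% CaCO3 = 0.250 / 0.376 × 100 = 66.4 %

66.4 %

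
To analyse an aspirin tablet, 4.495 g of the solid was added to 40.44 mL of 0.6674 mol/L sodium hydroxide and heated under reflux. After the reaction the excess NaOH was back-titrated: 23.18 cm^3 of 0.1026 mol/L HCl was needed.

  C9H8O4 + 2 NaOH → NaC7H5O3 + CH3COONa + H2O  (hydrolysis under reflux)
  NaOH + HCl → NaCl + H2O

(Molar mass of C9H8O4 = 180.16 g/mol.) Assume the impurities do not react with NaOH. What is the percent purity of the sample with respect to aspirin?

49.32 %

n(NaOH) added = 0.04044 × 0.6674 = 0.02699 mol
n(HCl) used in back-titration = 0.02318 × 0.1026 = 2.378 × 10^-3 mol
n(NaOH) left over = 2.378 × 10^-3 mol (1:1 ratio)
n(NaOH) consumed by analyte = 0.02699 − 2.378 × 10^-3 = 0.02461 mol
From the 1:2 ratio, n(C9H8O4) = 1/2 × 0.02461 = 0.01231 mol
mass of C9H8O4 = 0.01231 × 180.16 = 2.217 g
% C9H8O4 = 2.217 / 4.495 × 100 = 49.32 %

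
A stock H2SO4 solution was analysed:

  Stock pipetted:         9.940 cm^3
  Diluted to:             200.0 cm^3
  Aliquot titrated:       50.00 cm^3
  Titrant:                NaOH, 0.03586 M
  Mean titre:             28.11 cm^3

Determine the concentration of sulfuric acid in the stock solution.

0.2028 M

H2SO4 + 2 NaOH → Na2SO4 + 2 H2O
n(NaOH) = 0.02811 × 0.03586 = 1.008 × 10^-3 mol
From the 1:2 ratio, n(H2SO4) in the aliquot = 1/2 × 1.008 × 10^-3 = 5.040 × 10^-4 mol
[H2SO4]_dilute = 5.040 × 10^-4 / 0.05000 = 0.01008 mol/L
Dilution factor = 200.0 / 9.940 = 20.12
[H2SO4]_stock = 0.01008 × 20.12 = 0.2028 mol/L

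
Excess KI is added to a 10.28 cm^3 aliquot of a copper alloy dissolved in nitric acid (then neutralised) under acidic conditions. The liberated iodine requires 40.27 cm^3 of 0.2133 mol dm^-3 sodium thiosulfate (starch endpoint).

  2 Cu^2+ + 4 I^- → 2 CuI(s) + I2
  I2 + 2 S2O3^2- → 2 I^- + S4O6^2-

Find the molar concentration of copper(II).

0.8356 mol/L

n(S2O3^2-) = 0.04027 × 0.2133 = 8.590 × 10^-3 mol
n(I2) = n(S2O3^2-)/2 = 4.295 × 10^-3 mol
From the 2:1 ratio, n(Cu2+) in the aliquot = 2/1 × 4.295 × 10^-3 = 8.590 × 10^-3 mol
[Cu2+] = 8.590 × 10^-3 / 0.01028 = 0.8356 mol/L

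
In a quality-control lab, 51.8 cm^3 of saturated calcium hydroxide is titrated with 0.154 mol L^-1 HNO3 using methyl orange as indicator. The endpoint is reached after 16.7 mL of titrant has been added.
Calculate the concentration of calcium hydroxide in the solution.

Ca(OH)2 + 2 HNO3 → Ca(NO3)2 + 2 H2O
n(HNO3) = 0.0167 L × 0.154 mol/L = 2.57 × 10^-3 mol
From the 1:2 mole ratio, n(Ca(OH)2) = 1/2 × 2.57 × 10^-3 = 1.29 × 10^-3 mol
[Ca(OH)2] = 1.29 × 10^-3 mol / 0.0518 L = 0.0248 mol/L

0.0248 mol/L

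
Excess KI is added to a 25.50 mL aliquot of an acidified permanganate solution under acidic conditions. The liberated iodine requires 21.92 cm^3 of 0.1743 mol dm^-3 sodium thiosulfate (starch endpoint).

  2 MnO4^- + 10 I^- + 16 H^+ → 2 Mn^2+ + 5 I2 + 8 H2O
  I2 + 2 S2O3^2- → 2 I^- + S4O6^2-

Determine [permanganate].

n(S2O3^2-) = 0.02192 × 0.1743 = 3.821 × 10^-3 mol
n(I2) = n(S2O3^2-)/2 = 1.910 × 10^-3 mol
From the 2:5 ratio, n(MnO4^-) in the aliquot = 2/5 × 1.910 × 10^-3 = 7.641 × 10^-4 mol
[MnO4^-] = 7.641 × 10^-4 / 0.02550 = 0.02997 mol/L

0.02997 mol/L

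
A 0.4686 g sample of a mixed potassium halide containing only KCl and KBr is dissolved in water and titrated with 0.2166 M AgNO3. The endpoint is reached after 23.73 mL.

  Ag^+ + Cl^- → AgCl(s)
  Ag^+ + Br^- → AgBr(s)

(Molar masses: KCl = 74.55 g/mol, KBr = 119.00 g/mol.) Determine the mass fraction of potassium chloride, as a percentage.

51.20 %

n(AgNO3) = 0.02373 × 0.2166 = 5.140 × 10^-3 mol
Let x = n(KCl), y = n(KBr).
Titrant: 1x + 1y = 5.140 × 10^-3;  mass: 74.55x + 119.00y = 0.4686
Solving, x = 3.218 × 10^-3 mol, y = 1.922 × 10^-3 mol
mass of KCl = 3.218 × 10^-3 × 74.55 = 0.2399 g
% KCl = 0.2399 / 0.4686 × 100 = 51.20 %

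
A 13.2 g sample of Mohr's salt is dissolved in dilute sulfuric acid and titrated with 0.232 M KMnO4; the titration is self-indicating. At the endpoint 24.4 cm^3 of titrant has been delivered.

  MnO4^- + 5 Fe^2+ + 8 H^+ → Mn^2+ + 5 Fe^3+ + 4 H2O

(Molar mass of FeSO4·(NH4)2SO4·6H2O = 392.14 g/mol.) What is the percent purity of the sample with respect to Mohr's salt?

n(KMnO4) = 0.0244 L × 0.232 mol/L = 5.66 × 10^-3 mol
From the 5:1 ratio, n(FeSO4·(NH4)2SO4·6H2O) = 5/1 × 5.66 × 10^-3 = 0.0283 mol
mass of FeSO4·(NH4)2SO4·6H2O = 0.0283 × 392.14 g/mol = 11.1 g
% FeSO4·(NH4)2SO4·6H2O = 11.1 / 13.2 × 100 = 84.1 %

84.1 %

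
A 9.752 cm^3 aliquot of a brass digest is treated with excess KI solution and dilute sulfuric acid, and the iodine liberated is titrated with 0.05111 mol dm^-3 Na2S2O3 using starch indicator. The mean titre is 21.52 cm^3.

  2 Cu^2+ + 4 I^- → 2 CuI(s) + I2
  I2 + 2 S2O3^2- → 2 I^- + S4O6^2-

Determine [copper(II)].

0.1128 mol/L

n(S2O3^2-) = 0.02152 × 0.05111 = 1.100 × 10^-3 mol
n(I2) = n(S2O3^2-)/2 = 5.499 × 10^-4 mol
From the 2:1 ratio, n(Cu2+) in the aliquot = 2/1 × 5.499 × 10^-4 = 1.100 × 10^-3 mol
[Cu2+] = 1.100 × 10^-3 / 0.009752 = 0.1128 mol/L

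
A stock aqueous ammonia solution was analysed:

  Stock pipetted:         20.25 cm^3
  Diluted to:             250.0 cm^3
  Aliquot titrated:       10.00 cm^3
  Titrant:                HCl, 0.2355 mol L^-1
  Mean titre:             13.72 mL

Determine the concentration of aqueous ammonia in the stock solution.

3.989 mol/L

NH3 + HCl → NH4Cl
n(HCl) = 0.01372 × 0.2355 = 3.231 × 10^-3 mol
n(NH3) in the aliquot = 3.231 × 10^-3 mol (1:1 ratio)
[NH3]_dilute = 3.231 × 10^-3 / 0.01000 = 0.3231 mol/L
Dilution factor = 250.0 / 20.25 = 12.35
[NH3]_stock = 0.3231 × 12.35 = 3.989 mol/L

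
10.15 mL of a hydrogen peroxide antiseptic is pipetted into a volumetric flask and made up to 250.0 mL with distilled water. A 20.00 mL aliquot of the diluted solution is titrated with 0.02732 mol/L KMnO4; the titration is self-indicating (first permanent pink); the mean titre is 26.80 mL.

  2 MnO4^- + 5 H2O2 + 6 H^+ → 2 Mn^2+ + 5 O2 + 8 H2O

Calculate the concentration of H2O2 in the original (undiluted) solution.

2.254 mol/L

n(KMnO4) = 0.02680 × 0.02732 = 7.322 × 10^-4 mol
From the 5:2 ratio, n(H2O2) in the aliquot = 5/2 × 7.322 × 10^-4 = 1.830 × 10^-3 mol
[H2O2]_dilute = 1.830 × 10^-3 / 0.02000 = 0.09152 mol/L
Dilution factor = 250.0 / 10.15 = 24.63
[H2O2]_stock = 0.09152 × 24.63 = 2.254 mol/L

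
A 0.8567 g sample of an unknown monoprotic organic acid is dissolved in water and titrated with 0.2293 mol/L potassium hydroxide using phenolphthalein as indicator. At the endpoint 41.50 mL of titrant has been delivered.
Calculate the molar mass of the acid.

n(KOH) = 0.04150 L × 0.2293 mol/L = 9.516 × 10^-3 mol
n(HA) = 9.516 × 10^-3 mol (1:1 ratio)
M = m / n = 0.8567 g / 9.516 × 10^-3 mol = 90.03 g/mol

90.03 g/mol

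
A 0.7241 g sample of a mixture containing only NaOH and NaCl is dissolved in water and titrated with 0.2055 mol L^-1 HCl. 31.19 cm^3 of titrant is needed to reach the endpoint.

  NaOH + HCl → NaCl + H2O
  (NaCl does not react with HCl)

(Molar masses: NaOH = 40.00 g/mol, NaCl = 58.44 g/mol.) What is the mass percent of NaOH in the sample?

n(HCl) = 0.03119 × 0.2055 = 6.410 × 10^-3 mol
Let x = n(NaOH), y = n(NaCl).
Titrant: 1x = 6.410 × 10^-3;  mass: 40.00x + 58.44y = 0.7241
Solving, x = 6.410 × 10^-3 mol, y = 8.003 × 10^-3 mol
mass of NaOH = 6.410 × 10^-3 × 40.00 = 0.2564 g
% NaOH = 0.2564 / 0.7241 × 100 = 35.41 %

35.41 %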